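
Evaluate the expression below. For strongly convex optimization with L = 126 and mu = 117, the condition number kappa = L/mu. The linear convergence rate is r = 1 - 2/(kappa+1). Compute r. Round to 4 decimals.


Step 1: Compute the condition number.
kappa = L/mu = 126/117 = 1.0769
Step 2: Compute the convergence rate.
r = 1 - 2/(kappa + 1) = 1 - 2*mu/(L + mu) = (L - mu)/(L + mu) = 9/243 = 0.037


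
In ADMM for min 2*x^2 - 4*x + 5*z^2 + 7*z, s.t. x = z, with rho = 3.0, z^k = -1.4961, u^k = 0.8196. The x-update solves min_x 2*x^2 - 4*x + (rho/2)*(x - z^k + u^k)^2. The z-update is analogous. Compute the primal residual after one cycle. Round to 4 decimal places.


ADMM iteration with rho = 3.0, z^k = -1.4961, u^k = 0.8196
Step 1: x-update.
Minimize 2*x^2 - 4*x + (3.0/2)*(x + 1.4961 + 0.8196)^2
FOC: (2*2 + 3.0)*x = 4 + 3.0*(-1.4961 - 0.8196)
x^{k+1} = -0.421
Step 2: z-update.
Minimize 5*z^2 + 7*z + (3.0/2)*(-0.421 - z + 0.8196)^2
FOC: (2*5 + 3.0)*z = -7 + 3.0*(-0.421 + 0.8196)
z^{k+1} = -0.4465
Step 3: u-update.
u^{k+1} = 0.8196 - 0.421 + 0.4465 = 0.8451
Step 4: Primal residual = |-0.421 + 0.4465| = 0.0255


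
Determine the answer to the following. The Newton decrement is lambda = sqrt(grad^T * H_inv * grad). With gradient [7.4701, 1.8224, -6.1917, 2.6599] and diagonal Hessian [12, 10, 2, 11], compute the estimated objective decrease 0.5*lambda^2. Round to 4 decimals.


Step 1: H is diagonal, so H^(-1) * g = [0.6225, 0.1822, -3.0959, 0.2418].
Step 2: g^T H^(-1) g = sum_i g_i^2 / H_ii
  = (7.4701)^2/12 + (1.8224)^2/10 + (-6.1917)^2/2 + (2.6599)^2/11
  = 4.6502 + 0.3321 + 19.1686 + 0.6432 = 24.7941
Step 3: Objective decrease = 0.5 * g^T H^(-1) g = 12.397


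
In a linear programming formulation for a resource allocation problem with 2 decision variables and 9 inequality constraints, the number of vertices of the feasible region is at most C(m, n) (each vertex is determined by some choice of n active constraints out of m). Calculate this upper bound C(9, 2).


Each vertex corresponds to some choice of n active constraints out of m, so the number of vertices is at most C(m, n) = m! / (n!(m-n)!).
m = 9, n = 2
Numerator: 9 * 8
Denominator: 2! = 2
C(9, 2) = 36


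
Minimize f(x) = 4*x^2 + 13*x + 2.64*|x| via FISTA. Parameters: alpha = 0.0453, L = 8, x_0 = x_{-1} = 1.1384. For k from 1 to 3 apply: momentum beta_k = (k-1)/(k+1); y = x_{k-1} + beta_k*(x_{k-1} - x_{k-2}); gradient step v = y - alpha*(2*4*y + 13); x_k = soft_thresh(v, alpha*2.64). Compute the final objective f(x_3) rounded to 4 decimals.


FISTA on f(x) = 4*x^2 + 13*x + 2.64*|x|
L = 8, alpha = 0.0453
Iteration 1: beta = 0.0, y = 1.1384 + 0.0*(1.1384 - 1.1384) = 1.1384
  grad(y) = 22.1072, v = y - alpha*grad = 0.1369
  prox(v) = soft_thresh(0.1369, 0.1196) = 0.0174
Iteration 2: beta = 0.3333, y = 0.0174 + 0.3333*(0.0174 - 1.1384) = -0.3563
  grad(y) = 10.1494, v = y - alpha*grad = -0.8161
  prox(v) = soft_thresh(-0.8161, 0.1196) = -0.6965
Iteration 3: beta = 0.5, y = -0.6965 + 0.5*(-0.6965 - 0.0174) = -1.0534
  grad(y) = 4.5725, v = y - alpha*grad = -1.2606
  prox(v) = soft_thresh(-1.2606, 0.1196) = -1.141
f(x_3) = 4*(-1.141)^2 + 13*(-1.141) + 2.64*|-1.141| = -6.6132


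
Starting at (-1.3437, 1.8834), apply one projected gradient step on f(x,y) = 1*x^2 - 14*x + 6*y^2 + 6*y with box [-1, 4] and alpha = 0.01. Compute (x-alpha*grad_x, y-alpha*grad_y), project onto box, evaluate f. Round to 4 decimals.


Step 1: Compute gradient at (-1.3437, 1.8834).
grad_x = 2*1*-1.3437 - 14 = -16.6874
grad_y = 2*6*1.8834 + 6 = 28.6008
Step 2: Gradient step.
x_raw = -1.3437 - 0.01*-16.6874 = -1.1768
y_raw = 1.8834 - 0.01*28.6008 = 1.5974
Step 3: Project onto [-1, 4].
x_proj = clip(-1.1768) = -1.0
y_proj = clip(1.5974) = 1.5974
Step 4: Evaluate f.
f(-1.0, 1.5974) = 39.8943


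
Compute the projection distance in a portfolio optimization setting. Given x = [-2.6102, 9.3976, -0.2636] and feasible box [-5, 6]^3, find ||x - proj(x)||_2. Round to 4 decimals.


Project each component onto [-5, 6].
clip(-2.6102) = -2.6102, clip(9.3976) = 6.0, clip(-0.2636) = -0.2636
Projection = [-2.6102, 6.0, -0.2636]
Squared diffs: [0.0, 11.5437, 0.0]
Distance = sqrt(11.5437) = 3.3976


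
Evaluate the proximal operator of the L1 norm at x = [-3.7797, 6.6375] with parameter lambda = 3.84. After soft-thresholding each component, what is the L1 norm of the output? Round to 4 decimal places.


Soft-thresholding with lambda = 3.84:
prox(-3.7797) = sign(-3.7797)*max(|-3.7797| - 3.84, 0) = 0.0
prox(6.6375) = sign(6.6375)*max(|6.6375| - 3.84, 0) = 2.7975
prox(x) = [0.0, 2.7975]
||prox(x)||_1 = 0.0 + 2.7975 = 2.7975


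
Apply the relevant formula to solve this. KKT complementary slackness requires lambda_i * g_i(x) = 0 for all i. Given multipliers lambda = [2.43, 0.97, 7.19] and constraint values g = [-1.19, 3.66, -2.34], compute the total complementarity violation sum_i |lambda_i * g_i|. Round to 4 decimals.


KKT complementary slackness check:
lambda_1 * g_1 = 2.43 * -1.19 = -2.8917
lambda_2 * g_2 = 0.97 * 3.66 = 3.5502
lambda_3 * g_3 = 7.19 * -2.34 = -16.8246
Total violation = 2.8917 + 3.5502 + 16.8246 = 23.2665


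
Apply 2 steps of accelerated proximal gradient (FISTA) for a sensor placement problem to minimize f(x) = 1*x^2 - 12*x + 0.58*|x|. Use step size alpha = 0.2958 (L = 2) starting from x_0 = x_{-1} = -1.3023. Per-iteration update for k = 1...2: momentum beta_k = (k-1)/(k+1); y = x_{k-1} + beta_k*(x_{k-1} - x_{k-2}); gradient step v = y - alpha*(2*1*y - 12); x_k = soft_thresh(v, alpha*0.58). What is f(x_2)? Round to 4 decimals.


FISTA on f(x) = 1*x^2 - 12*x + 0.58*|x|
L = 2, alpha = 0.2958
Iteration 1: beta = 0.0, y = -1.3023 + 0.0*(-1.3023 + 1.3023) = -1.3023
  grad(y) = -14.6046, v = y - alpha*grad = 3.0177
  prox(v) = soft_thresh(3.0177, 0.1716) = 2.8462
Iteration 2: beta = 0.3333, y = 2.8462 + 0.3333*(2.8462 + 1.3023) = 4.229
  grad(y) = -3.542, v = y - alpha*grad = 5.2767
  prox(v) = soft_thresh(5.2767, 0.1716) = 5.1052
f(x_2) = 1*5.1052^2 - 12*5.1052 + 0.58*|5.1052| = -32.2383


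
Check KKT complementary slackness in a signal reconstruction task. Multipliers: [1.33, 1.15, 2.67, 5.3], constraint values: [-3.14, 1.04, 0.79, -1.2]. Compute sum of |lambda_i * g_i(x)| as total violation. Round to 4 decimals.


KKT complementary slackness check:
lambda_1 * g_1 = 1.33 * -3.14 = -4.1762
lambda_2 * g_2 = 1.15 * 1.04 = 1.196
lambda_3 * g_3 = 2.67 * 0.79 = 2.1093
lambda_4 * g_4 = 5.3 * -1.2 = -6.36
Total violation = 4.1762 + 1.196 + 2.1093 + 6.36 = 13.8415


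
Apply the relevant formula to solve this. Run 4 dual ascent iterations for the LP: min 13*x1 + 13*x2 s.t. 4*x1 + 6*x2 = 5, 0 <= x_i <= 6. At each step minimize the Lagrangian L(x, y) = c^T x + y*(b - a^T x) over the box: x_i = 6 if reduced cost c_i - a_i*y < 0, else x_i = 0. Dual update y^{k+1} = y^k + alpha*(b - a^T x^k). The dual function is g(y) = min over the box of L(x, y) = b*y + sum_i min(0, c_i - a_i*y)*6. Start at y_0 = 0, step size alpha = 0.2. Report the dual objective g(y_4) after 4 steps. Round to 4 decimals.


Dual ascent for LP: min 13*x1 + 13*x2, 4*x1 + 6*x2 = 5, 0 <= x_i <= 6
Step 1: y^k = 0.0, reduced costs: (13.0, 13.0)
  x^k = (0.0, 0.0), subgradient = b - a^T x = 5.0
  y^{k+1} = 0.0 + 0.2*5.0 = 1.0
Step 2: y^k = 1.0, reduced costs: (9.0, 7.0)
  x^k = (0.0, 0.0), subgradient = b - a^T x = 5.0
  y^{k+1} = 1.0 + 0.2*5.0 = 2.0
Step 3: y^k = 2.0, reduced costs: (5.0, 1.0)
  x^k = (0.0, 0.0), subgradient = b - a^T x = 5.0
  y^{k+1} = 2.0 + 0.2*5.0 = 3.0
Step 4: y^k = 3.0, reduced costs: (1.0, -5.0)
  x^k = (0.0, 6.0), subgradient = b - a^T x = -31.0
  y^{k+1} = 3.0 + 0.2*-31.0 = -3.2
Dual objective at y_4 = -3.2: reduced costs (25.8, 32.2), box minimizer x = (0.0, 0.0)
g(y_4) = b*y + (c1 - a1*y)*x1 + (c2 - a2*y)*x2 = 5*(-3.2) + 25.8*0.0 + 32.2*0.0 = -16.0 + 0.0 + 0.0 = -16.0


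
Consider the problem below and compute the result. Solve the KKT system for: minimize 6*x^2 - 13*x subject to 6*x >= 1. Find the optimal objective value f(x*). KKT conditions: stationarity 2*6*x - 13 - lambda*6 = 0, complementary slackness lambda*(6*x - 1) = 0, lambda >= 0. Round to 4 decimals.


Step 1: Try lambda = 0 (constraint inactive).
Stationarity: 2*6*x - 13 = 0
x* = 13/(2*6) = 13/12 = 1.0833 (rounded; the exact value 13/12 is used below)
Check constraint: 6*1.0833 = 6.4998 >= 1 -- satisfied.
Step 2: Compute optimal value.
f(x*) = 6*(13/12)^2 - 13*(13/12) = -7.0417


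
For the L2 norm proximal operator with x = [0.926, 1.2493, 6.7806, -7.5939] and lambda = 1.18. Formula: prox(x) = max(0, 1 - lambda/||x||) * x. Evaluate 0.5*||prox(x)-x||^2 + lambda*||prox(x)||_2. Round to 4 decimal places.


Step 1: Compute ||x||.
||x|| = 10.2986
Step 2: Compute scaling factor.
scale = max(0, 1 - 1.18/10.2986) = 0.8854
Step 3: prox(x) = [0.8199, 1.1062, 6.0037, -6.7238]
||prox(x)|| = 9.1186
Step 4: Proximal objective.
0.5*||prox-x||^2 = 0.6962
lambda*||prox|| = 10.7599
Total = 11.4562


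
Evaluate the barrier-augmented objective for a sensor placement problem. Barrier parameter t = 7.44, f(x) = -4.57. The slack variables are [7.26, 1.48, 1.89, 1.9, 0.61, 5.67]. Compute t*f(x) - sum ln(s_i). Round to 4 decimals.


Step 1: Compute log-barrier.
ln values: [1.9824, 0.392, 0.6366, 0.6419, -0.4943, 1.7352]
phi = -(1.9824 + 0.392 + 0.6366 + 0.6419 - 0.4943 + 1.7352) = -4.8937
Step 2: Compute augmented objective.
t*f(x) = 7.44*-4.57 = -34.0008
Total = -34.0008 - 4.8937 = -38.8945


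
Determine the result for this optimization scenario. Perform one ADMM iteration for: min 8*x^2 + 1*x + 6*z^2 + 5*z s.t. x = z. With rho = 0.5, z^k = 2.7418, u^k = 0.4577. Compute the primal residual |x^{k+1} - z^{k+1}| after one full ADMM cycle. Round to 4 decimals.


ADMM iteration with rho = 0.5, z^k = 2.7418, u^k = 0.4577
Step 1: x-update.
Minimize 8*x^2 + 1*x + (0.5/2)*(x - 2.7418 + 0.4577)^2
FOC: (2*8 + 0.5)*x = -1 + 0.5*(2.7418 - 0.4577)
x^{k+1} = 0.0086
Step 2: z-update.
Minimize 6*z^2 + 5*z + (0.5/2)*(0.0086 - z + 0.4577)^2
FOC: (2*6 + 0.5)*z = -5 + 0.5*(0.0086 + 0.4577)
z^{k+1} = -0.3813
Step 3: u-update.
u^{k+1} = 0.4577 + 0.0086 + 0.3813 = 0.8477
Step 4: Primal residual = |0.0086 + 0.3813| = 0.39


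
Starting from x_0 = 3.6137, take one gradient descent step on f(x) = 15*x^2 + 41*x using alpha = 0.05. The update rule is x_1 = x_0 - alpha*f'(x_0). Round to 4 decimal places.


We compute the gradient at x_0 and apply the update.
f'(x) = 30*x + 41
f'(3.6137) = 30*3.6137 + 41 = 149.411
x_1 = 3.6137 - 0.05*149.411 = -3.8569


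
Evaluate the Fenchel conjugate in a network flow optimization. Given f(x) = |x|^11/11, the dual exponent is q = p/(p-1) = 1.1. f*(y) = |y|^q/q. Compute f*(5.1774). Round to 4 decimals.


The conjugate exponent q satisfies 1/p + 1/q = 1.
p = 11, so q = 11/(11 - 1) = 1.1
|y|^q = 5.1774^1.1 = 6.1027
f*(5.1774) = 6.1027 / 1.1 = 5.5479


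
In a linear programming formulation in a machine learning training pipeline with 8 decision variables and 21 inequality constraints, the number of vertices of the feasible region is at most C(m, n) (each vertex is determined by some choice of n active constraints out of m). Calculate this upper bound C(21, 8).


Each vertex corresponds to some choice of n active constraints out of m, so the number of vertices is at most C(m, n) = m! / (n!(m-n)!).
m = 21, n = 8
Numerator: 21 * 20 * 19 * 18 * 17 * 16 * 15 * 14
Denominator: 8! = 40320
C(21, 8) = 203490


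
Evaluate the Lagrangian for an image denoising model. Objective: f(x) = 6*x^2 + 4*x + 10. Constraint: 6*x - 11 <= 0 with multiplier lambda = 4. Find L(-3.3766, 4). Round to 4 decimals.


Step 1: Evaluate f(x).
f(-3.3766) = 6*(-3.3766)^2 + 4*(-3.3766) + 10 = 64.9022
Step 2: Evaluate g(x).
g(-3.3766) = 6*-3.3766 - 11 = -31.2596
Step 3: Compute Lagrangian.
L = 64.9022 + 4*-31.2596 = -60.1362


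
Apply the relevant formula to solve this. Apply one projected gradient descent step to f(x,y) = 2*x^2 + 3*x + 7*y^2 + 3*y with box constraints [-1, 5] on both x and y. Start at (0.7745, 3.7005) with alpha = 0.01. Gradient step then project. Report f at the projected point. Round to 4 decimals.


Step 1: Compute gradient at (0.7745, 3.7005).
grad_x = 2*2*0.7745 + 3 = 6.098
grad_y = 2*7*3.7005 + 3 = 54.807
Step 2: Gradient step.
x_raw = 0.7745 - 0.01*6.098 = 0.7135
y_raw = 3.7005 - 0.01*54.807 = 3.1524
Step 3: Project onto [-1, 5].
x_proj = clip(0.7135) = 0.7135
y_proj = clip(3.1524) = 3.1524
Step 4: Evaluate f.
f(0.7135, 3.1524) = 82.1808


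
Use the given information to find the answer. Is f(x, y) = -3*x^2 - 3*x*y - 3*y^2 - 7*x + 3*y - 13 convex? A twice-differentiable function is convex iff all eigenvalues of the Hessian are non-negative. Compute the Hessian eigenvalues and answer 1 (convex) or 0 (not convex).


The Hessian of f(x,y) = -3*x^2 - 3*x*y - 3*y^2 - 7*x + 3*y - 13 is:
H = [[-6, -3], [-3, -6]]
Trace = -6 - 6 = -12
Determinant = -6*-6 - (-3)^2 = 27
Discriminant = (-12)^2 - 4*27 = 36.0
Eigenvalues: lambda_1 = -9.0, lambda_2 = -3.0
The function is not convex.

0


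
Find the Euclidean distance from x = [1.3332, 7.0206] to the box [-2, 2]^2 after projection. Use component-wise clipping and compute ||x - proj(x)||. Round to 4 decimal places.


Project each component onto [-2, 2].
clip(1.3332) = 1.3332, clip(7.0206) = 2.0
Projection = [1.3332, 2.0]
Squared diffs: [0.0, 25.2064]
Distance = sqrt(25.2064) = 5.0206


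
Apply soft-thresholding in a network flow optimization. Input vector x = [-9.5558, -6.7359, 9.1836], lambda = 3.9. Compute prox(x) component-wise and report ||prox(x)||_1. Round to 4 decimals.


Soft-thresholding with lambda = 3.9:
prox(-9.5558) = sign(-9.5558)*max(|-9.5558| - 3.9, 0) = -5.6558
prox(-6.7359) = sign(-6.7359)*max(|-6.7359| - 3.9, 0) = -2.8359
prox(9.1836) = sign(9.1836)*max(|9.1836| - 3.9, 0) = 5.2836
prox(x) = [-5.6558, -2.8359, 5.2836]
||prox(x)||_1 = 5.6558 + 2.8359 + 5.2836 = 13.7753


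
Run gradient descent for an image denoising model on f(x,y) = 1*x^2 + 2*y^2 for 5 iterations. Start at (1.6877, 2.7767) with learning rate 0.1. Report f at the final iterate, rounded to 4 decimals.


Gradient descent on f(x,y) = 1*x^2 + 2*y^2.
Starting point: (1.6877, 2.7767), alpha = 0.1
Step 1: grad_x = 2*1*1.6877 = 3.3754, grad_y = 2*2*2.7767 = 11.1068
  x_1 = 1.6877 - 0.1*3.3754 = 1.3502
  y_1 = 2.7767 - 0.1*11.1068 = 1.666
Step 2: grad_x = 2*1*1.3502 = 2.7003, grad_y = 2*2*1.666 = 6.6641
  x_2 = 1.3502 - 0.1*2.7003 = 1.0801
  y_2 = 1.666 - 0.1*6.6641 = 0.9996
Step 3: grad_x = 2*1*1.0801 = 2.1603, grad_y = 2*2*0.9996 = 3.9984
  x_3 = 1.0801 - 0.1*2.1603 = 0.8641
  y_3 = 0.9996 - 0.1*3.9984 = 0.5998
Step 4: grad_x = 2*1*0.8641 = 1.7282, grad_y = 2*2*0.5998 = 2.3991
  x_4 = 0.8641 - 0.1*1.7282 = 0.6913
  y_4 = 0.5998 - 0.1*2.3991 = 0.3599
Step 5: grad_x = 2*1*0.6913 = 1.3826, grad_y = 2*2*0.3599 = 1.4394
  x_5 = 0.6913 - 0.1*1.3826 = 0.553
  y_5 = 0.3599 - 0.1*1.4394 = 0.2159
f(0.553, 0.2159) = 1*0.553^2 + 2*0.2159^2 = 0.3991


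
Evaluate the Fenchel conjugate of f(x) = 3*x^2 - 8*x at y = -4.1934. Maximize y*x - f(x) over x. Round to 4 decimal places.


f*(y) = sup_x {y*x - a*x^2 - b*x} = sup_x {(y-b)*x - a*x^2}
FOC: (y - b) - 2a*x = 0 => x* = (y - b)/(2a)
x* = (-4.1934 + 8)/(2*3) = 0.6344
f*(-4.1934) = (y-b)^2/(4a) = (-4.1934 + 8)^2/(4*3)
= 14.4902/12 = 1.2075


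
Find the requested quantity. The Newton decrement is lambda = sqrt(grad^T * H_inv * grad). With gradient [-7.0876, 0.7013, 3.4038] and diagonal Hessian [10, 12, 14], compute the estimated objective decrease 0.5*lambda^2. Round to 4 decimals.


Step 1: H is diagonal, so H^(-1) * g = [-0.7088, 0.0584, 0.2431].
Step 2: g^T H^(-1) g = sum_i g_i^2 / H_ii
  = (-7.0876)^2/10 + (0.7013)^2/12 + (3.4038)^2/14
  = 5.0234 + 0.041 + 0.8276 = 5.892
Step 3: Objective decrease = 0.5 * g^T H^(-1) g = 2.946


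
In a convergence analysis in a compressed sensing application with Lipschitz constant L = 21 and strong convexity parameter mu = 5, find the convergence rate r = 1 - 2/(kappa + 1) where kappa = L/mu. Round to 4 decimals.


Step 1: Compute the condition number.
kappa = L/mu = 21/5 = 4.2
Step 2: Compute the convergence rate.
r = 1 - 2/(kappa + 1) = 1 - 2*mu/(L + mu) = (L - mu)/(L + mu) = 16/26 = 0.6154


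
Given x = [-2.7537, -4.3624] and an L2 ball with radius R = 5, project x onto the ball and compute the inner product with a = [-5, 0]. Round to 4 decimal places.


Step 1: Compute ||x|| (intermediates to 6 decimals).
||x|| = sqrt((-2.7537)^2 + (-4.3624)^2) = 5.158817
Step 2: Project.
Since ||x|| > R, scale = R/||x|| = 5/5.158817 = 0.969214, proj(x) = scale * x
proj(x) = [-2.668925, -4.228099]
Step 3: Dot product.
a^T * proj(x) = -5*(-2.668925) + 0*(-4.228099) = 13.3446


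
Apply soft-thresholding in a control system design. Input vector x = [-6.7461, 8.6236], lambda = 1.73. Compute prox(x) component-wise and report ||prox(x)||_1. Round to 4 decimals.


Soft-thresholding with lambda = 1.73:
prox(-6.7461) = sign(-6.7461)*max(|-6.7461| - 1.73, 0) = -5.0161
prox(8.6236) = sign(8.6236)*max(|8.6236| - 1.73, 0) = 6.8936
prox(x) = [-5.0161, 6.8936]
||prox(x)||_1 = 5.0161 + 6.8936 = 11.9097


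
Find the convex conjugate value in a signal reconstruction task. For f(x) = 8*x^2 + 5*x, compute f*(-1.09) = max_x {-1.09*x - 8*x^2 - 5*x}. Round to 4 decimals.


f*(y) = sup_x {y*x - a*x^2 - b*x} = sup_x {(y-b)*x - a*x^2}
FOC: (y - b) - 2a*x = 0 => x* = (y - b)/(2a)
x* = (-1.09 - 5)/(2*8) = -0.3806
f*(-1.09) = (y-b)^2/(4a) = (-1.09 - 5)^2/(4*8)
= 37.0881/32 = 1.159


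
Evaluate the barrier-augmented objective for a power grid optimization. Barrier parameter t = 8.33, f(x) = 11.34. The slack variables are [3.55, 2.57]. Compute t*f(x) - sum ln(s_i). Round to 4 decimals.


Step 1: Compute log-barrier.
ln values: [1.2669, 0.9439]
phi = -(1.2669 + 0.9439) = -2.2109
Step 2: Compute augmented objective.
t*f(x) = 8.33*11.34 = 94.4622
Total = 94.4622 - 2.2109 = 92.2513


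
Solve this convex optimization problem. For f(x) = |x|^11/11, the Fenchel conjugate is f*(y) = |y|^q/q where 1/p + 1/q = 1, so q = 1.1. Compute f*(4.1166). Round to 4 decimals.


The conjugate exponent q satisfies 1/p + 1/q = 1.
p = 11, so q = 11/(11 - 1) = 1.1
|y|^q = 4.1166^1.1 = 4.7423
f*(4.1166) = 4.7423 / 1.1 = 4.3112


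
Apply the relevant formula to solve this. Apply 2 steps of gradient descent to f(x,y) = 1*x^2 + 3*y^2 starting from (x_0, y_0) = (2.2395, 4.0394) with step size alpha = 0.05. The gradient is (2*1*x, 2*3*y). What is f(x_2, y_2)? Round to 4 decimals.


Gradient descent on f(x,y) = 1*x^2 + 3*y^2.
Starting point: (2.2395, 4.0394), alpha = 0.05
Step 1: grad_x = 2*1*2.2395 = 4.479, grad_y = 2*3*4.0394 = 24.2364
  x_1 = 2.2395 - 0.05*4.479 = 2.0156
  y_1 = 4.0394 - 0.05*24.2364 = 2.8276
Step 2: grad_x = 2*1*2.0156 = 4.0311, grad_y = 2*3*2.8276 = 16.9655
  x_2 = 2.0156 - 0.05*4.0311 = 1.814
  y_2 = 2.8276 - 0.05*16.9655 = 1.9793
f(1.814, 1.9793) = 1*1.814^2 + 3*1.9793^2 = 15.0435


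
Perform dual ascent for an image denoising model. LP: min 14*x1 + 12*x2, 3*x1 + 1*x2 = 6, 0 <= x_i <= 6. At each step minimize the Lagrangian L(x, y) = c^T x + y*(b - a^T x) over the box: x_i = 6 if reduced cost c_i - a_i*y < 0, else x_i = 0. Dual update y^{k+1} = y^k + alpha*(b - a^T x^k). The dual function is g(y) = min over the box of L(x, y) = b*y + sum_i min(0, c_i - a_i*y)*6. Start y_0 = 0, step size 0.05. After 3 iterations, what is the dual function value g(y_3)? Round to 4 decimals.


Dual ascent for LP: min 14*x1 + 12*x2, 3*x1 + 1*x2 = 6, 0 <= x_i <= 6
Step 1: y^k = 0.0, reduced costs: (14.0, 12.0)
  x^k = (0.0, 0.0), subgradient = b - a^T x = 6.0
  y^{k+1} = 0.0 + 0.05*6.0 = 0.3
Step 2: y^k = 0.3, reduced costs: (13.1, 11.7)
  x^k = (0.0, 0.0), subgradient = b - a^T x = 6.0
  y^{k+1} = 0.3 + 0.05*6.0 = 0.6
Step 3: y^k = 0.6, reduced costs: (12.2, 11.4)
  x^k = (0.0, 0.0), subgradient = b - a^T x = 6.0
  y^{k+1} = 0.6 + 0.05*6.0 = 0.9
Dual objective at y_3 = 0.9: reduced costs (11.3, 11.1), box minimizer x = (0.0, 0.0)
g(y_3) = b*y + (c1 - a1*y)*x1 + (c2 - a2*y)*x2 = 6*0.9 + 11.3*0.0 + 11.1*0.0 = 5.4 + 0.0 + 0.0 = 5.4


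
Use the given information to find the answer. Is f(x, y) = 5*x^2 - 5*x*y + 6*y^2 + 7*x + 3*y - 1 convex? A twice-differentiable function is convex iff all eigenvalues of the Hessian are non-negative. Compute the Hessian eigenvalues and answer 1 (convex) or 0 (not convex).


The Hessian of f(x,y) = 5*x^2 - 5*x*y + 6*y^2 + 7*x + 3*y - 1 is:
H = [[10, -5], [-5, 12]]
Trace = 10 + 12 = 22
Determinant = 10*12 - (-5)^2 = 95
Discriminant = (22)^2 - 4*95 = 104.0
Eigenvalues: lambda_1 = 5.901, lambda_2 = 16.099
The function is convex.

1


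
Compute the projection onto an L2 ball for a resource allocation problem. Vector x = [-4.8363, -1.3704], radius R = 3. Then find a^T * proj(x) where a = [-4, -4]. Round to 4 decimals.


Step 1: Compute ||x|| (intermediates to 6 decimals).
||x|| = sqrt((-4.8363)^2 + (-1.3704)^2) = 5.026708
Step 2: Project.
Since ||x|| > R, scale = R/||x|| = 3/5.026708 = 0.596812, proj(x) = scale * x
proj(x) = [-2.886362, -0.817871]
Step 3: Dot product.
a^T * proj(x) = -4*(-2.886362) - 4*(-0.817871) = 14.8169


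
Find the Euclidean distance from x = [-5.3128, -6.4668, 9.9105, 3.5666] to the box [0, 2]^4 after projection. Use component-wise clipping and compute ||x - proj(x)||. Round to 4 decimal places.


Project each component onto [0, 2].
clip(-5.3128) = 0.0, clip(-6.4668) = 0.0, clip(9.9105) = 2.0, clip(3.5666) = 2.0
Projection = [0.0, 0.0, 2.0, 2.0]
Squared diffs: [28.2258, 41.8195, 62.576, 2.4542]
Distance = sqrt(135.0755) = 11.6222


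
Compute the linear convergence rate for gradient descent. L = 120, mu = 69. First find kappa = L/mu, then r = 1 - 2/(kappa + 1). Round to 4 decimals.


Step 1: Compute the condition number.
kappa = L/mu = 120/69 = 1.7391
Step 2: Compute the convergence rate.
r = 1 - 2/(kappa + 1) = 1 - 2*mu/(L + mu) = (L - mu)/(L + mu) = 51/189 = 0.2698


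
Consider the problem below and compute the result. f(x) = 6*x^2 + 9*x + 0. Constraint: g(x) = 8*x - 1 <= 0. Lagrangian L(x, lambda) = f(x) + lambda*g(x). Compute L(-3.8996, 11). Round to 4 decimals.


Step 1: Evaluate f(x).
f(-3.8996) = 6*(-3.8996)^2 + 9*(-3.8996) + 0 = 56.1449
Step 2: Evaluate g(x).
g(-3.8996) = 8*-3.8996 - 1 = -32.1968
Step 3: Compute Lagrangian.
L = 56.1449 + 11*-32.1968 = -298.0199


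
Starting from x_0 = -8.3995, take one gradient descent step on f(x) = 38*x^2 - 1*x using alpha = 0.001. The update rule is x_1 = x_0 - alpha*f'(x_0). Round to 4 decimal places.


We compute the gradient at x_0 and apply the update.
f'(x) = 76*x - 1
f'(-8.3995) = 76*-8.3995 - 1 = -639.362
x_1 = -8.3995 - 0.001*-639.362 = -7.7601


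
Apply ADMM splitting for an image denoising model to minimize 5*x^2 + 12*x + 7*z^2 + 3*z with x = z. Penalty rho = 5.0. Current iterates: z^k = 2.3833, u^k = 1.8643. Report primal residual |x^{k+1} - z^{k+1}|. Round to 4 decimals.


ADMM iteration with rho = 5.0, z^k = 2.3833, u^k = 1.8643
Step 1: x-update.
Minimize 5*x^2 + 12*x + (5.0/2)*(x - 2.3833 + 1.8643)^2
FOC: (2*5 + 5.0)*x = -12 + 5.0*(2.3833 - 1.8643)
x^{k+1} = -0.627
Step 2: z-update.
Minimize 7*z^2 + 3*z + (5.0/2)*(-0.627 - z + 1.8643)^2
FOC: (2*7 + 5.0)*z = -3 + 5.0*(-0.627 + 1.8643)
z^{k+1} = 0.1677
Step 3: u-update.
u^{k+1} = 1.8643 - 0.627 - 0.1677 = 1.0696
Step 4: Primal residual = |-0.627 - 0.1677| = 0.7947


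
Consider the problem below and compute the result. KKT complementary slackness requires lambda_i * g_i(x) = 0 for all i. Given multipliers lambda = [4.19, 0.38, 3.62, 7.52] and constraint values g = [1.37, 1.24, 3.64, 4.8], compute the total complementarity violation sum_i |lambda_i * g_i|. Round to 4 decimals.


KKT complementary slackness check:
lambda_1 * g_1 = 4.19 * 1.37 = 5.7403
lambda_2 * g_2 = 0.38 * 1.24 = 0.4712
lambda_3 * g_3 = 3.62 * 3.64 = 13.1768
lambda_4 * g_4 = 7.52 * 4.8 = 36.096
Total violation = 5.7403 + 0.4712 + 13.1768 + 36.096 = 55.4843


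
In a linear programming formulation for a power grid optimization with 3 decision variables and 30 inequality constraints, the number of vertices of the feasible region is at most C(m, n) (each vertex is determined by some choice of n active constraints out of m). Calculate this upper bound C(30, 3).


Each vertex corresponds to some choice of n active constraints out of m, so the number of vertices is at most C(m, n) = m! / (n!(m-n)!).
m = 30, n = 3
Numerator: 30 * 29 * 28
Denominator: 3! = 6
C(30, 3) = 4060


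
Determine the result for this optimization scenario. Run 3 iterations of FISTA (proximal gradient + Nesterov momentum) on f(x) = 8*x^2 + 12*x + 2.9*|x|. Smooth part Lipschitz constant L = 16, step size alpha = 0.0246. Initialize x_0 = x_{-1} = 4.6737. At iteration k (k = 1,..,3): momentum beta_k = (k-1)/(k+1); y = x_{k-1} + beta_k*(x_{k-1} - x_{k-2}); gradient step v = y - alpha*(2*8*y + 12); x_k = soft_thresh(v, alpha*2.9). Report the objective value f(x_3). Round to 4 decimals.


FISTA on f(x) = 8*x^2 + 12*x + 2.9*|x|
L = 16, alpha = 0.0246
Iteration 1: beta = 0.0, y = 4.6737 + 0.0*(4.6737 - 4.6737) = 4.6737
  grad(y) = 86.7792, v = y - alpha*grad = 2.5389
  prox(v) = soft_thresh(2.5389, 0.0713) = 2.4676
Iteration 2: beta = 0.3333, y = 2.4676 + 0.3333*(2.4676 - 4.6737) = 1.7322
  grad(y) = 39.7156, v = y - alpha*grad = 0.7552
  prox(v) = soft_thresh(0.7552, 0.0713) = 0.6839
Iteration 3: beta = 0.5, y = 0.6839 + 0.5*(0.6839 - 2.4676) = -0.208
  grad(y) = 8.6724, v = y - alpha*grad = -0.4213
  prox(v) = soft_thresh(-0.4213, 0.0713) = -0.35
f(x_3) = 8*(-0.35)^2 + 12*(-0.35) + 2.9*|-0.35| = -2.2049


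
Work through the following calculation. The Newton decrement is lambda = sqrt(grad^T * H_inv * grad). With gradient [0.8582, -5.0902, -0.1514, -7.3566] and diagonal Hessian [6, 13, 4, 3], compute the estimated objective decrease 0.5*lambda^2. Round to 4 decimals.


Step 1: H is diagonal, so H^(-1) * g = [0.143, -0.3916, -0.0379, -2.4522].
Step 2: g^T H^(-1) g = sum_i g_i^2 / H_ii
  = (0.8582)^2/6 + (-5.0902)^2/13 + (-0.1514)^2/4 + (-7.3566)^2/3
  = 0.1228 + 1.9931 + 0.0057 + 18.0399 = 20.1614
Step 3: Objective decrease = 0.5 * g^T H^(-1) g = 10.0807


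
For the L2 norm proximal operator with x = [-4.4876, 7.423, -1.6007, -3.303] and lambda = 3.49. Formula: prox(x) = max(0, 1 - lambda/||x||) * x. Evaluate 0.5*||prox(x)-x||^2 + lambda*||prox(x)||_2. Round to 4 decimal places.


Step 1: Compute ||x||.
||x|| = 9.4187
Step 2: Compute scaling factor.
scale = max(0, 1 - 3.49/9.4187) = 0.6295
Step 3: prox(x) = [-2.8248, 4.6725, -1.0076, -2.0791]
||prox(x)|| = 5.9287
Step 4: Proximal objective.
0.5*||prox-x||^2 = 6.0901
lambda*||prox|| = 20.6912
Total = 26.7811


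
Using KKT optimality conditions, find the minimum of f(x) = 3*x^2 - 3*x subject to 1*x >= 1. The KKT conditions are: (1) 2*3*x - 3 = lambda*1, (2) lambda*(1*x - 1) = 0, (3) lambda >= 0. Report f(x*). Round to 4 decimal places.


Step 1: Try lambda = 0 (constraint inactive).
x_unc = 3/(2*3) = 0.5
Check: 1*0.5 = 0.5 < 1 -- violated!
Step 2: Constraint must be active: 1*x = 1
x* = 1/1 = 1.0
lambda = (2*3*1.0 - 3)/1 = 3.0
Step 3: Compute optimal value.
f(x*) = 3*1.0^2 - 3*1.0 = 0.0


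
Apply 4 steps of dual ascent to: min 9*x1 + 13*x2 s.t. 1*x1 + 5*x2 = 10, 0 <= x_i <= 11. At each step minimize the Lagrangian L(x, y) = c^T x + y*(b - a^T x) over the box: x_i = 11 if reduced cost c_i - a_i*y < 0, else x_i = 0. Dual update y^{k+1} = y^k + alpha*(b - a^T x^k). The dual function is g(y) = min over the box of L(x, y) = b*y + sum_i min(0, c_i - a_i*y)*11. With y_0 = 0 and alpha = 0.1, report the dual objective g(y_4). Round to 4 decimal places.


Dual ascent for LP: min 9*x1 + 13*x2, 1*x1 + 5*x2 = 10, 0 <= x_i <= 11
Step 1: y^k = 0.0, reduced costs: (9.0, 13.0)
  x^k = (0.0, 0.0), subgradient = b - a^T x = 10.0
  y^{k+1} = 0.0 + 0.1*10.0 = 1.0
Step 2: y^k = 1.0, reduced costs: (8.0, 8.0)
  x^k = (0.0, 0.0), subgradient = b - a^T x = 10.0
  y^{k+1} = 1.0 + 0.1*10.0 = 2.0
Step 3: y^k = 2.0, reduced costs: (7.0, 3.0)
  x^k = (0.0, 0.0), subgradient = b - a^T x = 10.0
  y^{k+1} = 2.0 + 0.1*10.0 = 3.0
Step 4: y^k = 3.0, reduced costs: (6.0, -2.0)
  x^k = (0.0, 11.0), subgradient = b - a^T x = -45.0
  y^{k+1} = 3.0 + 0.1*-45.0 = -1.5
Dual objective at y_4 = -1.5: reduced costs (10.5, 20.5), box minimizer x = (0.0, 0.0)
g(y_4) = b*y + (c1 - a1*y)*x1 + (c2 - a2*y)*x2 = 10*(-1.5) + 10.5*0.0 + 20.5*0.0 = -15.0 + 0.0 + 0.0 = -15.0


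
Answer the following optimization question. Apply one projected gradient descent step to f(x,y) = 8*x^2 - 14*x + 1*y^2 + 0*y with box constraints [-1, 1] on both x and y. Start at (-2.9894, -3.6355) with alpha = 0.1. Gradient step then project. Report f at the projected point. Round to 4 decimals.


Step 1: Compute gradient at (-2.9894, -3.6355).
grad_x = 2*8*-2.9894 - 14 = -61.8304
grad_y = 2*1*-3.6355 + 0 = -7.271
Step 2: Gradient step.
x_raw = -2.9894 - 0.1*-61.8304 = 3.1936
y_raw = -3.6355 - 0.1*-7.271 = -2.9084
Step 3: Project onto [-1, 1].
x_proj = clip(3.1936) = 1.0
y_proj = clip(-2.9084) = -1.0
Step 4: Evaluate f.
f(1.0, -1.0) = -5.0


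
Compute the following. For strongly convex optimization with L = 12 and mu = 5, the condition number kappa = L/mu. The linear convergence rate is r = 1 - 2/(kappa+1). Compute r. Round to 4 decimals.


Step 1: Compute the condition number.
kappa = L/mu = 12/5 = 2.4
Step 2: Compute the convergence rate.
r = 1 - 2/(kappa + 1) = 1 - 2*mu/(L + mu) = (L - mu)/(L + mu) = 7/17 = 0.4118


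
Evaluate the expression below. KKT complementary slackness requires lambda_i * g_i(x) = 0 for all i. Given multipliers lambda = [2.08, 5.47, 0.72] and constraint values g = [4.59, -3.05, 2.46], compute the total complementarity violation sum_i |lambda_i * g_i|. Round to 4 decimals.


KKT complementary slackness check:
lambda_1 * g_1 = 2.08 * 4.59 = 9.5472
lambda_2 * g_2 = 5.47 * -3.05 = -16.6835
lambda_3 * g_3 = 0.72 * 2.46 = 1.7712
Total violation = 9.5472 + 16.6835 + 1.7712 = 28.0019


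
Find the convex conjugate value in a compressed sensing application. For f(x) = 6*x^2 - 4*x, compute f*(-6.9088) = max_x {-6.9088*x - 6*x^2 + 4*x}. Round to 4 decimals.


f*(y) = sup_x {y*x - a*x^2 - b*x} = sup_x {(y-b)*x - a*x^2}
FOC: (y - b) - 2a*x = 0 => x* = (y - b)/(2a)
x* = (-6.9088 + 4)/(2*6) = -0.2424
f*(-6.9088) = (y-b)^2/(4a) = (-6.9088 + 4)^2/(4*6)
= 8.4611/24 = 0.3525


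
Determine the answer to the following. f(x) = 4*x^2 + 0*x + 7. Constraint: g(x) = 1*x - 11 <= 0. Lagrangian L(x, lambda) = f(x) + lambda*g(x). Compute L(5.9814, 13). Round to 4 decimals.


Step 1: Evaluate f(x).
f(5.9814) = 4*5.9814^2 + 0*5.9814 + 7 = 150.1086
Step 2: Evaluate g(x).
g(5.9814) = 1*5.9814 - 11 = -5.0186
Step 3: Compute Lagrangian.
L = 150.1086 + 13*-5.0186 = 84.8668


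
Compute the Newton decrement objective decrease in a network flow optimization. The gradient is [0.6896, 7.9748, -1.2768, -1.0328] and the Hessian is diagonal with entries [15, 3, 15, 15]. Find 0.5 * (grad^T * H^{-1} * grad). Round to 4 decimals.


Step 1: H is diagonal, so H^(-1) * g = [0.046, 2.6583, -0.0851, -0.0689].
Step 2: g^T H^(-1) g = sum_i g_i^2 / H_ii
  = (0.6896)^2/15 + (7.9748)^2/3 + (-1.2768)^2/15 + (-1.0328)^2/15
  = 0.0317 + 21.1991 + 0.1087 + 0.0711 = 21.4106
Step 3: Objective decrease = 0.5 * g^T H^(-1) g = 10.7053


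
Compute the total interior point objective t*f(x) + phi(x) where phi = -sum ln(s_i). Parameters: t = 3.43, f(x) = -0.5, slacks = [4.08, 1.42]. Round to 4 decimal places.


Step 1: Compute log-barrier.
ln values: [1.4061, 0.3507]
phi = -(1.4061 + 0.3507) = -1.7568
Step 2: Compute augmented objective.
t*f(x) = 3.43*-0.5 = -1.715
Total = -1.715 - 1.7568 = -3.4718


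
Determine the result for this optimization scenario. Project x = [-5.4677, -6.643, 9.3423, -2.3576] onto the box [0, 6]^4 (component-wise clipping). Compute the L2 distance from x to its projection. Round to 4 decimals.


Project each component onto [0, 6].
clip(-5.4677) = 0.0, clip(-6.643) = 0.0, clip(9.3423) = 6.0, clip(-2.3576) = 0.0
Projection = [0.0, 0.0, 6.0, 0.0]
Squared diffs: [29.8957, 44.1294, 11.171, 5.5583]
Distance = sqrt(90.7544) = 9.5265


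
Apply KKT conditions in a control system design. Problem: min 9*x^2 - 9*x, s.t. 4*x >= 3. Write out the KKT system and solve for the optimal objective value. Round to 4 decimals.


Step 1: Try lambda = 0 (constraint inactive).
x_unc = 9/(2*9) = 0.5
Check: 4*0.5 = 2.0 < 3 -- violated!
Step 2: Constraint must be active: 4*x = 3
x* = 3/4 = 0.75
lambda = (2*9*0.75 - 9)/4 = 1.125
Step 3: Compute optimal value.
f(x*) = 9*0.75^2 - 9*0.75 = -1.6875


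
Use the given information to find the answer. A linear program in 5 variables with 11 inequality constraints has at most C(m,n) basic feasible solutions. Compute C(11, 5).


Each vertex corresponds to some choice of n active constraints out of m, so the number of vertices is at most C(m, n) = m! / (n!(m-n)!).
m = 11, n = 5
Numerator: 11 * 10 * 9 * 8 * 7
Denominator: 5! = 120
C(11, 5) = 462


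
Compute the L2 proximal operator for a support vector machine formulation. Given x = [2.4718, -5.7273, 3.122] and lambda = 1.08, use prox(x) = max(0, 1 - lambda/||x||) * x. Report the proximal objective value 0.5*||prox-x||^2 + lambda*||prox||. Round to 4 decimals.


Step 1: Compute ||x||.
||x|| = 6.9756
Step 2: Compute scaling factor.
scale = max(0, 1 - 1.08/6.9756) = 0.8452
Step 3: prox(x) = [2.0891, -4.8406, 2.6386]
||prox(x)|| = 5.8956
Step 4: Proximal objective.
0.5*||prox-x||^2 = 0.5832
lambda*||prox|| = 6.3672
Total = 6.9504


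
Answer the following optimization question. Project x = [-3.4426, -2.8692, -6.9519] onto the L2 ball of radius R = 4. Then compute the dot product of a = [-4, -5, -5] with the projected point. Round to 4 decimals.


Step 1: Compute ||x|| (intermediates to 6 decimals).
||x|| = sqrt((-3.4426)^2 + (-2.8692)^2 + (-6.9519)^2) = 8.271198
Step 2: Project.
Since ||x|| > R, scale = R/||x|| = 4/8.271198 = 0.483606, proj(x) = scale * x
proj(x) = [-1.664862, -1.387562, -3.361981]
Step 3: Dot product.
a^T * proj(x) = -4*(-1.664862) - 5*(-1.387562) - 5*(-3.361981) = 30.4072


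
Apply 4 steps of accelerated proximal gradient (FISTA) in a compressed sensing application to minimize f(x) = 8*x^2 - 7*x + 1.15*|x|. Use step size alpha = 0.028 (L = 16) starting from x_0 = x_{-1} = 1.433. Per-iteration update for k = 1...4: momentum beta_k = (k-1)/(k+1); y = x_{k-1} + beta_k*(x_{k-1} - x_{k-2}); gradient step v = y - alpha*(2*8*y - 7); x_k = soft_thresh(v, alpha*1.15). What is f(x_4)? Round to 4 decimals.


FISTA on f(x) = 8*x^2 - 7*x + 1.15*|x|
L = 16, alpha = 0.028
Iteration 1: beta = 0.0, y = 1.433 + 0.0*(1.433 - 1.433) = 1.433
  grad(y) = 15.928, v = y - alpha*grad = 0.987
  prox(v) = soft_thresh(0.987, 0.0322) = 0.9548
Iteration 2: beta = 0.3333, y = 0.9548 + 0.3333*(0.9548 - 1.433) = 0.7954
  grad(y) = 5.7267, v = y - alpha*grad = 0.6351
  prox(v) = soft_thresh(0.6351, 0.0322) = 0.6029
Iteration 3: beta = 0.5, y = 0.6029 + 0.5*(0.6029 - 0.9548) = 0.4269
  grad(y) = -0.1696, v = y - alpha*grad = 0.4316
  prox(v) = soft_thresh(0.4316, 0.0322) = 0.3994
Iteration 4: beta = 0.6, y = 0.3994 + 0.6*(0.3994 - 0.6029) = 0.2774
  grad(y) = -2.5617, v = y - alpha*grad = 0.3491
  prox(v) = soft_thresh(0.3491, 0.0322) = 0.3169
f(x_4) = 8*0.3169^2 - 7*0.3169 + 1.15*|0.3169| = -1.0505


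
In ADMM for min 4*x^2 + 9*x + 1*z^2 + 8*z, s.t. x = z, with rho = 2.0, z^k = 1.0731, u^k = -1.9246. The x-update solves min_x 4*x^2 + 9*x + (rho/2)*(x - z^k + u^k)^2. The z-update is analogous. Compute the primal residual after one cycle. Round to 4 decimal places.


ADMM iteration with rho = 2.0, z^k = 1.0731, u^k = -1.9246
Step 1: x-update.
Minimize 4*x^2 + 9*x + (2.0/2)*(x - 1.0731 - 1.9246)^2
FOC: (2*4 + 2.0)*x = -9 + 2.0*(1.0731 + 1.9246)
x^{k+1} = -0.3005
Step 2: z-update.
Minimize 1*z^2 + 8*z + (2.0/2)*(-0.3005 - z - 1.9246)^2
FOC: (2*1 + 2.0)*z = -8 + 2.0*(-0.3005 - 1.9246)
z^{k+1} = -3.1125
Step 3: u-update.
u^{k+1} = -1.9246 - 0.3005 + 3.1125 = 0.8875
Step 4: Primal residual = |-0.3005 + 3.1125| = 2.8121


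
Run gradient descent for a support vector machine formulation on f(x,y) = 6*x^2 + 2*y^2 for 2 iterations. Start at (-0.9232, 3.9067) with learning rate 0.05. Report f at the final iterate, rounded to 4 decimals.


Gradient descent on f(x,y) = 6*x^2 + 2*y^2.
Starting point: (-0.9232, 3.9067), alpha = 0.05
Step 1: grad_x = 2*6*-0.9232 = -11.0784, grad_y = 2*2*3.9067 = 15.6268
  x_1 = -0.9232 - 0.05*-11.0784 = -0.3693
  y_1 = 3.9067 - 0.05*15.6268 = 3.1254
Step 2: grad_x = 2*6*-0.3693 = -4.4314, grad_y = 2*2*3.1254 = 12.5014
  x_2 = -0.3693 - 0.05*-4.4314 = -0.1477
  y_2 = 3.1254 - 0.05*12.5014 = 2.5003
f(-0.1477, 2.5003) = 6*(-0.1477)^2 + 2*2.5003^2 = 12.6338


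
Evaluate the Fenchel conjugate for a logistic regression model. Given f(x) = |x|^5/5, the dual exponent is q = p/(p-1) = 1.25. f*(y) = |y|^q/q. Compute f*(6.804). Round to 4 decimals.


The conjugate exponent q satisfies 1/p + 1/q = 1.
p = 5, so q = 5/(5 - 1) = 1.25
|y|^q = 6.804^1.25 = 10.9889
f*(6.804) = 10.9889 / 1.25 = 8.7911


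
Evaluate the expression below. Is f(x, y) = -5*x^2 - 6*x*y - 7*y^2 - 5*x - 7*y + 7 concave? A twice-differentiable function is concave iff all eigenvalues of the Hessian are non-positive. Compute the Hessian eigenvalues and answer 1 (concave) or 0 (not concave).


The Hessian of f(x,y) = -5*x^2 - 6*x*y - 7*y^2 - 5*x - 7*y + 7 is:
H = [[-10, -6], [-6, -14]]
Trace = -10 - 14 = -24
Determinant = -10*-14 - (-6)^2 = 104
Discriminant = (-24)^2 - 4*104 = 160.0
Eigenvalues: lambda_1 = -18.3246, lambda_2 = -5.6754
The function is concave.

1


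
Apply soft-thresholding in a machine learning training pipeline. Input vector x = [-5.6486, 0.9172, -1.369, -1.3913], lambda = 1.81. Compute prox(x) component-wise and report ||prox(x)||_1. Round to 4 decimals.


Soft-thresholding with lambda = 1.81:
prox(-5.6486) = sign(-5.6486)*max(|-5.6486| - 1.81, 0) = -3.8386
prox(0.9172) = sign(0.9172)*max(|0.9172| - 1.81, 0) = 0.0
prox(-1.369) = sign(-1.369)*max(|-1.369| - 1.81, 0) = 0.0
prox(-1.3913) = sign(-1.3913)*max(|-1.3913| - 1.81, 0) = 0.0
prox(x) = [-3.8386, 0.0, 0.0, 0.0]
||prox(x)||_1 = 3.8386 + 0.0 + 0.0 + 0.0 = 3.8386


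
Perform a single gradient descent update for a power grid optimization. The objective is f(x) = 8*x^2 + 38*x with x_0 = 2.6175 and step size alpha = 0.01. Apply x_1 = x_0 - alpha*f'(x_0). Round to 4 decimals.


We compute the gradient at x_0 and apply the update.
f'(x) = 16*x + 38
f'(2.6175) = 16*2.6175 + 38 = 79.88
x_1 = 2.6175 - 0.01*79.88 = 1.8187


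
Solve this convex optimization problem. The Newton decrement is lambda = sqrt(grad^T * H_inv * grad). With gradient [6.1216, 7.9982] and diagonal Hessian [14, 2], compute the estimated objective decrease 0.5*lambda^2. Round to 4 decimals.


Step 1: H is diagonal, so H^(-1) * g = [0.4373, 3.9991].
Step 2: g^T H^(-1) g = sum_i g_i^2 / H_ii
  = (6.1216)^2/14 + (7.9982)^2/2
  = 2.6767 + 31.9856 = 34.6623
Step 3: Objective decrease = 0.5 * g^T H^(-1) g = 17.3312


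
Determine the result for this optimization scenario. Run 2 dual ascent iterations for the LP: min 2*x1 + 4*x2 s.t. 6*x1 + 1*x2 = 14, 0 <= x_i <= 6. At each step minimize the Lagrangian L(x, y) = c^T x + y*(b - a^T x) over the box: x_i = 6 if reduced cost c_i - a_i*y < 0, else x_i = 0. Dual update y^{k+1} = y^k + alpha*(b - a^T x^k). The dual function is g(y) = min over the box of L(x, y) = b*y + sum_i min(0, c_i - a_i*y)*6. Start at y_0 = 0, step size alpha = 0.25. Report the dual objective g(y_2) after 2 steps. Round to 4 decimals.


Dual ascent for LP: min 2*x1 + 4*x2, 6*x1 + 1*x2 = 14, 0 <= x_i <= 6
Step 1: y^k = 0.0, reduced costs: (2.0, 4.0)
  x^k = (0.0, 0.0), subgradient = b - a^T x = 14.0
  y^{k+1} = 0.0 + 0.25*14.0 = 3.5
Step 2: y^k = 3.5, reduced costs: (-19.0, 0.5)
  x^k = (6.0, 0.0), subgradient = b - a^T x = -22.0
  y^{k+1} = 3.5 + 0.25*-22.0 = -2.0
Dual objective at y_2 = -2.0: reduced costs (14.0, 6.0), box minimizer x = (0.0, 0.0)
g(y_2) = b*y + (c1 - a1*y)*x1 + (c2 - a2*y)*x2 = 14*(-2.0) + 14.0*0.0 + 6.0*0.0 = -28.0 + 0.0 + 0.0 = -28.0


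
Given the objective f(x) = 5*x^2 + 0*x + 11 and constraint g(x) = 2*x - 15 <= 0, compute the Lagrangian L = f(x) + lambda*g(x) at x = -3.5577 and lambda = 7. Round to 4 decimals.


Step 1: Evaluate f(x).
f(-3.5577) = 5*(-3.5577)^2 + 0*(-3.5577) + 11 = 74.2861
Step 2: Evaluate g(x).
g(-3.5577) = 2*-3.5577 - 15 = -22.1154
Step 3: Compute Lagrangian.
L = 74.2861 + 7*-22.1154 = -80.5217
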